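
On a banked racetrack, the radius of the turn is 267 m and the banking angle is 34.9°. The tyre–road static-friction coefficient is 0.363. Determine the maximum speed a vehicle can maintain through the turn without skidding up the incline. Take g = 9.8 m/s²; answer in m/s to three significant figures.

61.0 m/s

At the maximum speed, friction acts down the slope at its limiting value f = μN. Radially (horizontal, toward centre): N sinθ + μN cosθ = mv²/r. Vertically: N cosθ − μN sinθ = mg.
Dividing: v² = r g (sinθ + μcosθ)/(cosθ − μsinθ).
sinθ + μcosθ = 0.5721 + 0.363×0.8202 = 0.8699; cosθ − μsinθ = 0.8202 − 0.363×0.5721 = 0.6125.
v² = 267 × 9.8 × 0.8699/0.6125 = 3716 m²/s², so v = 60.96 m/s.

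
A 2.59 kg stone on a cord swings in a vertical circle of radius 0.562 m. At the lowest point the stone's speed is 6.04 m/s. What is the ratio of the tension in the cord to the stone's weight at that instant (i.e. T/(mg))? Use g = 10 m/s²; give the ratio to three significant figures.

At the bottom, T − mg = mv²/r, so T = m(v²/r + g) and T/(mg) = v²/(rg) + 1 = (6.04)²/(0.562 × 10.0) + 1 = 6.491 + 1 = 7.491.

7.49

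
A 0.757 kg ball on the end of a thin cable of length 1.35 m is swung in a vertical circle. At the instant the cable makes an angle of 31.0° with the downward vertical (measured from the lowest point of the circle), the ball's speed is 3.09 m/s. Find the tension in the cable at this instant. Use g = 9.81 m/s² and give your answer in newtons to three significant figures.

Take the radial direction toward the centre of the circle as positive. The component of the weight along the string toward the centre is −mg cos φ (φ measured from the bottom), so Newton's second law along the string gives T − mg cos φ = m v²/r.
cos 31.0° = 0.8572, so T = m(v²/r + g cos φ) = 0.757 × ((3.09)²/1.35 + 9.81 × 0.8572) = 0.757 × (7.073 + (8.409)) = 0.757 × 15.48 = 11.72 N.

11.7 N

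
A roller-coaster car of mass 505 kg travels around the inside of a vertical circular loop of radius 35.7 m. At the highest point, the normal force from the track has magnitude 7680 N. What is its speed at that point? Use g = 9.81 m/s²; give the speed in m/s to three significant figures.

29.9 m/s

At the top, N + mg = mv²/r, so v = √(r(N/m + g)) = √(35.7 × (7680/505 + 9.81)) = √(35.7 × 25.02) = √893.1 = 29.89 m/s.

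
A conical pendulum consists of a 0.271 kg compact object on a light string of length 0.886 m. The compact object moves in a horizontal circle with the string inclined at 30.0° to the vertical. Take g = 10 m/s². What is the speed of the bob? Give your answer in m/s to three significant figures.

The radius of the circle is r = L sinθ = 0.886 × sin 30.0° = 0.4430 m.
Horizontally T sinθ = mv²/r and vertically T cosθ = mg, so tanθ = v²/(rg).
v = √(r g tanθ) = √(0.4430 × 10.0 × 0.5774) = √2.558 = 1.599 m/s.

1.60 m/s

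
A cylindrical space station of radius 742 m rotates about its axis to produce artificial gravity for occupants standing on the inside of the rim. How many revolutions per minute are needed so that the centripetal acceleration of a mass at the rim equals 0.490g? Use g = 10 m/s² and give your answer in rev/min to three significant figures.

0.776 rev/min

Require ω²r = 0.490g, so ω = √(0.490 × 10.0/742) = 0.08126 rad/s.
In rev/min: ω × 60/(2π) = 0.08126 × 60/(2π) = 0.7760 rev/min.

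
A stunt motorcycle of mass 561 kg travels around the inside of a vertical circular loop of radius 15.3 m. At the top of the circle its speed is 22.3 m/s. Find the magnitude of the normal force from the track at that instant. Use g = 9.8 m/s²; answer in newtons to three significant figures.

12700 N

At the top, both N and the weight mg point inward (toward the centre), so N + mg = mv²/r.
N = m(v²/r − g) = 561 × ((22.3)²/15.3 − 9.8) = 561 × (32.50 − 9.8) = 561 × 22.70 = 12740 N.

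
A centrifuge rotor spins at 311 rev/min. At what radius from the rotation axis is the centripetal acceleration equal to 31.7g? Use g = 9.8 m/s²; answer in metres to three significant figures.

0.293 m

ω = 311 rev/min × 2π/60 = 32.57 rad/s.
a_c = ω²r = 31.7g ⇒ r = 31.7 × 9.8 / (32.57)² = 310.7/1061 = 0.2929 m.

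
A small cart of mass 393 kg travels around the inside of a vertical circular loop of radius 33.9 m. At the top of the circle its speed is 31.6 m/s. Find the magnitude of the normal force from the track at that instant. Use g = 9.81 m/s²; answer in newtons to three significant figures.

7720 N

At the top, both N and the weight mg point inward (toward the centre), so N + mg = mv²/r.
N = m(v²/r − g) = 393 × ((31.6)²/33.9 − 9.81) = 393 × (29.46 − 9.81) = 393 × 19.65 = 7721 N.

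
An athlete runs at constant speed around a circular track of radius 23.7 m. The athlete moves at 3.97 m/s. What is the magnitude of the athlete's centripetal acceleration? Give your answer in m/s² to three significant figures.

a_c = v²/r = (3.970)²/23.7 = 15.76/23.7 = 0.6650 m/s².

0.665 m/s²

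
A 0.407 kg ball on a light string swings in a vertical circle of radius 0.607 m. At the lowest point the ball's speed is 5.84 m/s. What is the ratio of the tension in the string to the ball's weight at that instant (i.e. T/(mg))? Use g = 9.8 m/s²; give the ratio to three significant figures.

At the bottom, T − mg = mv²/r, so T = m(v²/r + g) and T/(mg) = v²/(rg) + 1 = (5.84)²/(0.607 × 9.8) + 1 = 5.733 + 1 = 6.733.

6.73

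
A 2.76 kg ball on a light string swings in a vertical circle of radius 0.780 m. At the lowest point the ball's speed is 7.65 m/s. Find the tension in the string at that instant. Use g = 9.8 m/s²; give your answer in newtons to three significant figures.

At the lowest point, T points up (toward the centre) and the weight mg points down (away from the centre), so the net inward force is T − mg = mv²/r.
T = m(v²/r + g) = 2.76 × ((7.65)²/0.780 + 9.8) = 2.76 × (75.03 + 9.8) = 2.76 × 84.83 = 234.1 N.

234 N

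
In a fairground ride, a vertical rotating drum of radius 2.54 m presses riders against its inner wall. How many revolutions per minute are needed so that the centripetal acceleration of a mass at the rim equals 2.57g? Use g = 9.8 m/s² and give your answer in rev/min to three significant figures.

Require ω²r = 2.57g, so ω = √(2.57 × 9.8/2.54) = 3.149 rad/s.
In rev/min: ω × 60/(2π) = 3.149 × 60/(2π) = 30.07 rev/min.

30.1 rev/min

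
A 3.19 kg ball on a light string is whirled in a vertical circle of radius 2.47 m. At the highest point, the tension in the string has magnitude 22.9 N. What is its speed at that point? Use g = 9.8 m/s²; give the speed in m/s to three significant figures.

At the top, T + mg = mv²/r, so v = √(r(T/m + g)) = √(2.47 × (22.9/3.19 + 9.8)) = √(2.47 × 16.98) = √41.94 = 6.476 m/s.

6.48 m/s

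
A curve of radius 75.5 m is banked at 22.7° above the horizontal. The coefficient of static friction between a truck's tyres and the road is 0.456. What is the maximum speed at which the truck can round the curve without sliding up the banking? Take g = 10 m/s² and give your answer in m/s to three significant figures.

28.6 m/s

At the maximum speed, friction acts down the slope at its limiting value f = μN. Radially (horizontal, toward centre): N sinθ + μN cosθ = mv²/r. Vertically: N cosθ − μN sinθ = mg.
Dividing: v² = r g (sinθ + μcosθ)/(cosθ − μsinθ).
sinθ + μcosθ = 0.3859 + 0.456×0.9225 = 0.8066; cosθ − μsinθ = 0.9225 − 0.456×0.3859 = 0.7466.
v² = 75.5 × 10.0 × 0.8066/0.7466 = 815.7 m²/s², so v = 28.56 m/s.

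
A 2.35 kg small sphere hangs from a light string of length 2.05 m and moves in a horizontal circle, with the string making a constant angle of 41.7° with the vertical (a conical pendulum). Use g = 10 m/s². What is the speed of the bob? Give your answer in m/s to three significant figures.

3.49 m/s

The radius of the circle is r = L sinθ = 2.05 × sin 41.7° = 1.364 m.
Horizontally T sinθ = mv²/r and vertically T cosθ = mg, so tanθ = v²/(rg).
v = √(r g tanθ) = √(1.364 × 10.0 × 0.8910) = √12.15 = 3.486 m/s.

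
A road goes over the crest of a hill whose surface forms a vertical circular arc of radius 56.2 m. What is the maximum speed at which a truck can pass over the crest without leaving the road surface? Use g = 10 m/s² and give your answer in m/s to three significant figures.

At the crest the centre of the circle is below the truck, so the net downward (centripetal) force is mg − N = mv²/r.
The truck leaves the road when N → 0, giving v_max = √(g r) = √(10.0 × 56.2) = 23.71 m/s.

23.7 m/s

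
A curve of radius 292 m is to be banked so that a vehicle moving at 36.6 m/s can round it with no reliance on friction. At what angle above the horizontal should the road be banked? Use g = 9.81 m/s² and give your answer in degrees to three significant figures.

For a frictionless banked turn: horizontally N sinθ = mv²/r and vertically N cosθ = mg.
Dividing: tanθ = v²/(r g) = (36.6)²/(292 × 9.81) = 1340/2865 = 0.4676.
θ = arctan(0.4676) = 25.06°.

25.1°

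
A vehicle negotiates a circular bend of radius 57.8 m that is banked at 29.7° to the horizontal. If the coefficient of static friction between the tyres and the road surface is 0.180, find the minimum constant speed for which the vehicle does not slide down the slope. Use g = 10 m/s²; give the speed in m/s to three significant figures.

At the minimum speed, friction acts up the slope at its limiting value f = μN. Radially (horizontal, toward centre): N sinθ − μN cosθ = mv²/r. Vertically: N cosθ + μN sinθ = mg.
Dividing: v² = r g (sinθ − μcosθ)/(cosθ + μsinθ).
sinθ − μcosθ = 0.4955 − 0.180×0.8686 = 0.3391; cosθ + μsinθ = 0.8686 + 0.180×0.4955 = 0.9578.
v² = 57.8 × 10.0 × 0.3391/0.9578 = 204.6 m²/s², so v = 14.31 m/s.

14.3 m/s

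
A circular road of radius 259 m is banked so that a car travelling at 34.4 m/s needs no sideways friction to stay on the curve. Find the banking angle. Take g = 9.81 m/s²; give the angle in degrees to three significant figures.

25.0°

With no friction, the horizontal component of the normal force provides the centripetal force: N sinθ = mv²/r, while N cosθ = mg vertically.
Dividing: tanθ = v²/(r g) = (34.4)²/(259 × 9.81) = 1183/2541 = 0.4657.
θ = arctan(0.4657) = 24.97°.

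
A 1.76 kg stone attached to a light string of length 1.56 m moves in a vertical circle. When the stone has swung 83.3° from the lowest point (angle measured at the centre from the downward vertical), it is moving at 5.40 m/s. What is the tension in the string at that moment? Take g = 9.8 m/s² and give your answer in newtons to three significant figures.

Take the radial direction toward the centre of the circle as positive. The component of the weight along the string toward the centre is −mg cos φ (φ measured from the bottom), so Newton's second law along the string gives T − mg cos φ = m v²/r.
cos 83.3° = 0.1167, so T = m(v²/r + g cos φ) = 1.76 × ((5.40)²/1.56 + 9.8 × 0.1167) = 1.76 × (18.69 + (1.143)) = 1.76 × 19.84 = 34.91 N.

34.9 N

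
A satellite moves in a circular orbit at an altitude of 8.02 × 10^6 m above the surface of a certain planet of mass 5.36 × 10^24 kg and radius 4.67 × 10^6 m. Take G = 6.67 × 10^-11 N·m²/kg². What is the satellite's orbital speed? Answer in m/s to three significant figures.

Orbital radius r = R + h = 4.67 × 10^6 + 8.02 × 10^6 = 1.269 × 10^7 m.
Gravity supplies the centripetal force: G M m / r² = m v² / r, so v = √(GM/r).
v = √(6.67 × 10^-11 × 5.36 × 10^24 / 1.269 × 10^7) = √(2.817 × 10^7) = 5308 m/s.

5310 m/s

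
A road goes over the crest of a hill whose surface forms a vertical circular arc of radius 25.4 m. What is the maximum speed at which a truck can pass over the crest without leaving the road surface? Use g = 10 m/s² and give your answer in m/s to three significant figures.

At the crest the centre of the circle is below the truck, so the net downward (centripetal) force is mg − N = mv²/r.
The truck leaves the road when N → 0, giving v_max = √(g r) = √(10.0 × 25.4) = 15.94 m/s.

15.9 m/s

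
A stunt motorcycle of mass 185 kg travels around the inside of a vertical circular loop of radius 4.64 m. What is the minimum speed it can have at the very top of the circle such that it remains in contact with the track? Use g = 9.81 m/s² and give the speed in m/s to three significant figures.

6.75 m/s

At the top, both weight mg and N point toward the centre: N + mg = mv²/r.
At minimum speed N → 0, so mg = mv_min²/r ⇒ v_min = √(g r) = √(9.81 × 4.64) = 6.747 m/s.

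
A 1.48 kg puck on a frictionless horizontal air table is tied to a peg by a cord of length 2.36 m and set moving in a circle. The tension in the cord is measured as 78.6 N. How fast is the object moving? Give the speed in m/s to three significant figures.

11.2 m/s

T = m v²/r ⇒ v = √(T r / m) = √(78.6 × 2.36 / 1.48) = √125.3 = 11.20 m/s.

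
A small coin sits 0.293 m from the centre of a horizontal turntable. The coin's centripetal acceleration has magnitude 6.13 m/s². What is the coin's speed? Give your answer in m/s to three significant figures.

a_c = v²/r ⇒ v = √(a_c · r) = √(6.13 × 0.293) = √1.796 = 1.340 m/s.

1.34 m/s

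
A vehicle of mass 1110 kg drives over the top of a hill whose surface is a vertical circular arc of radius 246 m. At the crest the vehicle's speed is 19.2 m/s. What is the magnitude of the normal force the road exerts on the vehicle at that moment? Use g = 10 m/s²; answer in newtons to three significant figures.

At the crest the centripetal acceleration points downward (toward the centre of the arc), so mg − N = mv²/r.
N = m(g − v²/r) = 1110 × (10.0 − (19.2)²/246) = 1110 × (10.0 − 1.499) = 1110 × 8.501 = 9437 N.

9440 N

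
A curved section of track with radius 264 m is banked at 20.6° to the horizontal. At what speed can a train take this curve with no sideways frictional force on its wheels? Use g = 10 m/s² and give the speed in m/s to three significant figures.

31.5 m/s

On a frictionless banked curve, N sinθ = mv²/r and N cosθ = mg, so tanθ = v²/(rg).
v = √(r g tanθ) = √(264 × 10.0 × tan 20.6°) = √(264 × 10.0 × 0.3759) = √992.3 = 31.50 m/s.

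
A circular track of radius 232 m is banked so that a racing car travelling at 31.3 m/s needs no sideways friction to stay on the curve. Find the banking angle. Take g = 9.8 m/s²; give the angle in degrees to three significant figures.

For a frictionless banked turn: horizontally N sinθ = mv²/r and vertically N cosθ = mg.
Dividing: tanθ = v²/(r g) = (31.3)²/(232 × 9.8) = 979.7/2274 = 0.4309.
θ = arctan(0.4309) = 23.31°.

23.3°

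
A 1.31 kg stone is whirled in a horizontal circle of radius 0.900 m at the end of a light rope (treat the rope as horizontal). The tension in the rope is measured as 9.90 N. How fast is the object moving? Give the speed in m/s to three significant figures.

2.61 m/s

T = m v²/r ⇒ v = √(T r / m) = √(9.90 × 0.900 / 1.31) = √6.802 = 2.608 m/s.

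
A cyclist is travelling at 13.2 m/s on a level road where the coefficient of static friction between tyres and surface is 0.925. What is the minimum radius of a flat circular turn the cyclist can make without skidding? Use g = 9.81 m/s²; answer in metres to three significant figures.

19.2 m

At the limit, μ_s m g = m v²/r, so r_min = v²/(μ_s g) = (13.2)²/(0.925 × 9.81) = 174.2/9.074 = 19.20 m.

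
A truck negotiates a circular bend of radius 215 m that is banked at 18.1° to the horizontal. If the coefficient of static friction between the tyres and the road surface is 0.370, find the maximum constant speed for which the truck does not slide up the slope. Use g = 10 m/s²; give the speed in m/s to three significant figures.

At the maximum speed, friction acts down the slope at its limiting value f = μN. Radially (horizontal, toward centre): N sinθ + μN cosθ = mv²/r. Vertically: N cosθ − μN sinθ = mg.
Dividing: v² = r g (sinθ + μcosθ)/(cosθ − μsinθ).
sinθ + μcosθ = 0.3107 + 0.370×0.9505 = 0.6624; cosθ − μsinθ = 0.9505 − 0.370×0.3107 = 0.8356.
v² = 215 × 10.0 × 0.6624/0.8356 = 1704 m²/s², so v = 41.28 m/s.

41.3 m/s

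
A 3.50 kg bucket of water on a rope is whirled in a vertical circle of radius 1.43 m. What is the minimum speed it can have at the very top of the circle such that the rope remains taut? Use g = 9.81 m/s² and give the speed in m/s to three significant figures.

At the top, both weight mg and T point toward the centre: T + mg = mv²/r.
At minimum speed T → 0, so mg = mv_min²/r ⇒ v_min = √(g r) = √(9.81 × 1.43) = 3.745 m/s.

3.75 m/s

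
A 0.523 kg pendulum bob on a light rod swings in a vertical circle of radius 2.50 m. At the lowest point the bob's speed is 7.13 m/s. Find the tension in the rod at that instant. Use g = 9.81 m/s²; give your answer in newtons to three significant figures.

At the lowest point, T points up (toward the centre) and the weight mg points down (away from the centre), so the net inward force is T − mg = mv²/r.
T = m(v²/r + g) = 0.523 × ((7.13)²/2.50 + 9.81) = 0.523 × (20.33 + 9.81) = 0.523 × 30.14 = 15.77 N.

15.8 N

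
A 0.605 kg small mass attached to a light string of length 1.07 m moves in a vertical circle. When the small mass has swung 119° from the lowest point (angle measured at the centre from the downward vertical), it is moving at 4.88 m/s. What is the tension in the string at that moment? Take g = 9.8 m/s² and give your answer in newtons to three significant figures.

10.6 N

Take the radial direction toward the centre of the circle as positive. The component of the weight along the string toward the centre is −mg cos φ (φ measured from the bottom), so Newton's second law along the string gives T − mg cos φ = m v²/r.
cos 119° = -0.4848, so T = m(v²/r + g cos φ) = 0.605 × ((4.88)²/1.07 + 9.8 × -0.4848) = 0.605 × (22.26 + (-4.751)) = 0.605 × 17.51 = 10.59 N.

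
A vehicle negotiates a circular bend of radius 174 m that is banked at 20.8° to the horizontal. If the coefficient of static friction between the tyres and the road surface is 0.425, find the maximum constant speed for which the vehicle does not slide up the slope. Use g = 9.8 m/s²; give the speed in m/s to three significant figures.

At the maximum speed, friction acts down the slope at its limiting value f = μN. Radially (horizontal, toward centre): N sinθ + μN cosθ = mv²/r. Vertically: N cosθ − μN sinθ = mg.
Dividing: v² = r g (sinθ + μcosθ)/(cosθ − μsinθ).
sinθ + μcosθ = 0.3551 + 0.425×0.9348 = 0.7524; cosθ − μsinθ = 0.9348 − 0.425×0.3551 = 0.7839.
v² = 174 × 9.8 × 0.7524/0.7839 = 1637 m²/s², so v = 40.46 m/s.

40.5 m/s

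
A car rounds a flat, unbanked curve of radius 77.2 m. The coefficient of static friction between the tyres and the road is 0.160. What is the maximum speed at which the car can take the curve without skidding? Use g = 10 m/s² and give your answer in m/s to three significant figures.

On a flat curve, static friction is the only horizontal force, so it must supply the full centripetal force: μ_s m g = m v²/r.
Mass cancels: v_max = √(μ_s g r) = √(0.160 × 10.0 × 77.2) = √123.5 = 11.11 m/s.

11.1 m/s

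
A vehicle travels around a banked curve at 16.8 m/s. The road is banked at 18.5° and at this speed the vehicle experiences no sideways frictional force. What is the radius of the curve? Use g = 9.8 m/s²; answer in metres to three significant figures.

Frictionless banking: tanθ = v²/(rg), so r = v²/(g tanθ).
r = (16.8)²/(9.8 × tan 18.5°) = 282.2/(9.8 × 0.3346) = 282.2/3.279 = 86.07 m.

86.1 m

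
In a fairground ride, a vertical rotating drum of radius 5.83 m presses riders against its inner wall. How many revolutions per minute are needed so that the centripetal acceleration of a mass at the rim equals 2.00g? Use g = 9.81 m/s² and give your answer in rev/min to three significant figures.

17.5 rev/min

Require ω²r = 2.00g, so ω = √(2.00 × 9.81/5.83) = 1.834 rad/s.
In rev/min: ω × 60/(2π) = 1.834 × 60/(2π) = 17.52 rev/min.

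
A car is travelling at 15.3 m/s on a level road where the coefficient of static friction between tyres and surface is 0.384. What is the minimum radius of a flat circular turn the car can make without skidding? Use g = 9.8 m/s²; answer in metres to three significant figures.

At the limit, μ_s m g = m v²/r, so r_min = v²/(μ_s g) = (15.3)²/(0.384 × 9.8) = 234.1/3.763 = 62.21 m.

62.2 m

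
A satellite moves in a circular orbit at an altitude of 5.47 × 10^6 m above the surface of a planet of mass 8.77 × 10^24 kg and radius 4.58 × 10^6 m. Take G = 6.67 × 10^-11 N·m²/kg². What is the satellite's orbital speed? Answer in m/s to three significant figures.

7630 m/s

Orbital radius r = R + h = 4.58 × 10^6 + 5.47 × 10^6 = 1.005 × 10^7 m.
Gravity supplies the centripetal force: G M m / r² = m v² / r, so v = √(GM/r).
v = √(6.67 × 10^-11 × 8.77 × 10^24 / 1.005 × 10^7) = √(5.820 × 10^7) = 7629 m/s.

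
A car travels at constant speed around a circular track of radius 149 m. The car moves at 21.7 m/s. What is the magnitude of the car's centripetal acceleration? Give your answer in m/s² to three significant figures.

3.16 m/s²

a_c = v²/r = (21.70)²/149 = 470.9/149 = 3.160 m/s².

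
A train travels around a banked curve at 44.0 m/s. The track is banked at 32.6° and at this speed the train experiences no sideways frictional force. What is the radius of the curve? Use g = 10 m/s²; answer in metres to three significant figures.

303 m

Frictionless banking: tanθ = v²/(rg), so r = v²/(g tanθ).
r = (44.0)²/(10.0 × tan 32.6°) = 1936/(10.0 × 0.6395) = 1936/6.395 = 302.7 m.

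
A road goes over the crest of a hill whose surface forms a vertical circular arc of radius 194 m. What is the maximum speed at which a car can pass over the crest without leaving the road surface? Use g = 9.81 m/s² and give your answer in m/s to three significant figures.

At the crest the centre of the circle is below the car, so the net downward (centripetal) force is mg − N = mv²/r.
The car leaves the road when N → 0, giving v_max = √(g r) = √(9.81 × 194) = 43.62 m/s.

43.6 m/s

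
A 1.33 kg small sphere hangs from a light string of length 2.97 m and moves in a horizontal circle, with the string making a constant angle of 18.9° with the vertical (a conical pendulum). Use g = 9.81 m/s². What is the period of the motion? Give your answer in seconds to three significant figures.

r = L sinθ = 0.9620 m. From T sinθ = mω²r and T cosθ = mg: tanθ = ω²r/g, so ω² = g tanθ / r = g/(L cosθ).
ω = √(g/(L cosθ)) = √(9.81/(2.97 × 0.9461)) = √3.491 = 1.868 rad/s.
Period = 2π/ω = 3.363 s.

3.36 s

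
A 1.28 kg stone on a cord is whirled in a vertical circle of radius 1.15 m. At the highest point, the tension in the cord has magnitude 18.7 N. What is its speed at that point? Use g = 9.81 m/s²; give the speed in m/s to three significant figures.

At the top, T + mg = mv²/r, so v = √(r(T/m + g)) = √(1.15 × (18.7/1.28 + 9.81)) = √(1.15 × 24.42) = √28.08 = 5.299 m/s.

5.30 m/s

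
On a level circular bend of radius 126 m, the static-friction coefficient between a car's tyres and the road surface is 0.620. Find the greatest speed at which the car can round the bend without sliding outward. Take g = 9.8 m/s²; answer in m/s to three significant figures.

27.7 m/s

Friction provides the centripetal force on a flat curve. At maximum speed it is at its limiting value: μ_s m g = m v²/r.
Mass cancels: v_max = √(μ_s g r) = √(0.620 × 9.8 × 126) = √765.6 = 27.67 m/s.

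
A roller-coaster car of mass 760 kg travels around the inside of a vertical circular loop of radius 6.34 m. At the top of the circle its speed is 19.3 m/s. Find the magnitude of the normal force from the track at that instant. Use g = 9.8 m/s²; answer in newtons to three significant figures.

37200 N

At the top, both N and the weight mg point inward (toward the centre), so N + mg = mv²/r.
N = m(v²/r − g) = 760 × ((19.3)²/6.34 − 9.8) = 760 × (58.75 − 9.8) = 760 × 48.95 = 37200 N.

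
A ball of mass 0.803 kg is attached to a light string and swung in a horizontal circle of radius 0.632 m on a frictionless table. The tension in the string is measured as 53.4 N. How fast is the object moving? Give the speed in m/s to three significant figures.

6.48 m/s

T = m v²/r ⇒ v = √(T r / m) = √(53.4 × 0.632 / 0.803) = √42.03 = 6.483 m/s.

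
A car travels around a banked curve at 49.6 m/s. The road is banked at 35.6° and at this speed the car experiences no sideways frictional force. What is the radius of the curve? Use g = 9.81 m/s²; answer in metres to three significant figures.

350 m

Frictionless banking: tanθ = v²/(rg), so r = v²/(g tanθ).
r = (49.6)²/(9.81 × tan 35.6°) = 2460/(9.81 × 0.7159) = 2460/7.023 = 350.3 m.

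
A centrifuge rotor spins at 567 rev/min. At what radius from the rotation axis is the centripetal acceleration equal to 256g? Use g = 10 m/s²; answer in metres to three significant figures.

ω = 567 rev/min × 2π/60 = 59.38 rad/s.
a_c = ω²r = 256g ⇒ r = 256 × 10.0 / (59.38)² = 2560/3526 = 0.7261 m.

0.726 m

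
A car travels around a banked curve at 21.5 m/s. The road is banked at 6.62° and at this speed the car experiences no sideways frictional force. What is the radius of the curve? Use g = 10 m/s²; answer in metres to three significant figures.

398 m

Frictionless banking: tanθ = v²/(rg), so r = v²/(g tanθ).
r = (21.5)²/(10.0 × tan 6.62°) = 462.2/(10.0 × 0.1161) = 462.2/1.161 = 398.3 m.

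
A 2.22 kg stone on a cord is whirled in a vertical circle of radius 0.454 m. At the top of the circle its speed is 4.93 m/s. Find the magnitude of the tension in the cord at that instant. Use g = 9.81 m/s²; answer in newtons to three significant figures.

97.1 N

At the top, both T and the weight mg point inward (toward the centre), so T + mg = mv²/r.
T = m(v²/r − g) = 2.22 × ((4.93)²/0.454 − 9.81) = 2.22 × (53.54 − 9.81) = 2.22 × 43.73 = 97.07 N.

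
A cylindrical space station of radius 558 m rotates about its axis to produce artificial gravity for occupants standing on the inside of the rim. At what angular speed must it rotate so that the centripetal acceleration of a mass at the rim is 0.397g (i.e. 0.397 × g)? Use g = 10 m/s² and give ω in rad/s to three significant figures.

Centripetal acceleration a_c = ω²r. Setting ω²r = 0.397g:
ω = √(0.397g / r) = √(0.397 × 10.0 / 558) = √0.007115 = 0.08435 rad/s.

0.0843 rad/s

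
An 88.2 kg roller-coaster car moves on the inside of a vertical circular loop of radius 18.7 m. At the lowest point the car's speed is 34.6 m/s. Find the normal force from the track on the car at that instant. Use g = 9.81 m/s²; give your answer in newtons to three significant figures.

6510 N

At the lowest point, N points up (toward the centre) and the weight mg points down (away from the centre), so the net inward force is N − mg = mv²/r.
N = m(v²/r + g) = 88.2 × ((34.6)²/18.7 + 9.81) = 88.2 × (64.02 + 9.81) = 88.2 × 73.83 = 6512 N.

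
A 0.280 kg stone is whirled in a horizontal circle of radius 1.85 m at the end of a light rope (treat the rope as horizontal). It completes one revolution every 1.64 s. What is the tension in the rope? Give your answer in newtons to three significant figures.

v = 2πr/T = 2π × 1.85/1.64 = 7.088 m/s.
The tension is the only horizontal force, so it supplies the full centripetal force: T = m v²/r = 0.280 × (7.088)²/1.85 = 0.280 × 50.24/1.85 = 7.603 N.

7.60 N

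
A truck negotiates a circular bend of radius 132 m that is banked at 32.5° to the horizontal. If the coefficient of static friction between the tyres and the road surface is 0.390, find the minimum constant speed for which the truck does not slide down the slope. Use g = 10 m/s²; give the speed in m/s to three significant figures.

16.2 m/s

At the minimum speed, friction acts up the slope at its limiting value f = μN. Radially (horizontal, toward centre): N sinθ − μN cosθ = mv²/r. Vertically: N cosθ + μN sinθ = mg.
Dividing: v² = r g (sinθ − μcosθ)/(cosθ + μsinθ).
sinθ − μcosθ = 0.5373 − 0.390×0.8434 = 0.2084; cosθ + μsinθ = 0.8434 + 0.390×0.5373 = 1.053.
v² = 132 × 10.0 × 0.2084/1.053 = 261.2 m²/s², so v = 16.16 m/s.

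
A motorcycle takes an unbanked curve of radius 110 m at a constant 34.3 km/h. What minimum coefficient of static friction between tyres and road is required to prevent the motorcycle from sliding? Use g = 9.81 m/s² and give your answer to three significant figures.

v = 34.3/3.6 = 9.528 m/s.
Friction provides the centripetal force: μ_s m g = m v²/r, so μ_s = v²/(g r) = (9.528)²/(9.81 × 110) = 90.78/1079 = 0.08412.

0.0841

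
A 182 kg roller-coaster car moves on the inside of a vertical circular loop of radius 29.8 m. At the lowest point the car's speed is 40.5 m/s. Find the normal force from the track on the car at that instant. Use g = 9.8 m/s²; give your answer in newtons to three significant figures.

11800 N

At the lowest point, N points up (toward the centre) and the weight mg points down (away from the centre), so the net inward force is N − mg = mv²/r.
N = m(v²/r + g) = 182 × ((40.5)²/29.8 + 9.8) = 182 × (55.04 + 9.8) = 182 × 64.84 = 11800 N.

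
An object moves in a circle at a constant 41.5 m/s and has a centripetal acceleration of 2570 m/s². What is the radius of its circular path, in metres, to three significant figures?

0.670 m

a_c = v²/r ⇒ r = v²/a_c = (41.5)²/2570 = 1722/2570 = 0.6701 m.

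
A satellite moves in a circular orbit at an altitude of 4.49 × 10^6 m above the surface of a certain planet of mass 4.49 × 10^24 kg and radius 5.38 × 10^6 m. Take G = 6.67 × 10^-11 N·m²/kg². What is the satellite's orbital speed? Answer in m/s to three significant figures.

Orbital radius r = R + h = 5.38 × 10^6 + 4.49 × 10^6 = 9.870 × 10^6 m.
Gravity supplies the centripetal force: G M m / r² = m v² / r, so v = √(GM/r).
v = √(6.67 × 10^-11 × 4.49 × 10^24 / 9.870 × 10^6) = √(3.034 × 10^7) = 5508 m/s.

5510 m/s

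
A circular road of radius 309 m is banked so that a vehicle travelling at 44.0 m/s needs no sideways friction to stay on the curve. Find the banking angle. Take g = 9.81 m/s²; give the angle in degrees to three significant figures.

With no friction, the horizontal component of the normal force provides the centripetal force: N sinθ = mv²/r, while N cosθ = mg vertically.
Dividing: tanθ = v²/(r g) = (44.0)²/(309 × 9.81) = 1936/3031 = 0.6387.
θ = arctan(0.6387) = 32.57°.

32.6°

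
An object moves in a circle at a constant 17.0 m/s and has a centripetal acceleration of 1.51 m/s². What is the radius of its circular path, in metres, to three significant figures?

191 m

a_c = v²/r ⇒ r = v²/a_c = (17.0)²/1.51 = 289.0/1.51 = 191.4 m.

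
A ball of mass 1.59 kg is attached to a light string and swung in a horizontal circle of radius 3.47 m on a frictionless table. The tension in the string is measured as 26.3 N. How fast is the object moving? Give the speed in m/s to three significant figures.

T = m v²/r ⇒ v = √(T r / m) = √(26.3 × 3.47 / 1.59) = √57.40 = 7.576 m/s.

7.58 m/s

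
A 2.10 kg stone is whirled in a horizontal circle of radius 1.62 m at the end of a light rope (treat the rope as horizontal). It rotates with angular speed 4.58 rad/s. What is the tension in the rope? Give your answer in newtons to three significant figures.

v = ωr = 4.58 × 1.62 = 7.420 m/s.
The tension is the only horizontal force, so it supplies the full centripetal force: T = m v²/r = 2.10 × (7.420)²/1.62 = 2.10 × 55.05/1.62 = 71.36 N.

71.4 N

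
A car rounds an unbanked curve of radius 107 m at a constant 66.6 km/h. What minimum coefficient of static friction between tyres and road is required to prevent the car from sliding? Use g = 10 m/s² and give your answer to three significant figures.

0.320

v = 66.6/3.6 = 18.50 m/s.
Friction provides the centripetal force: μ_s m g = m v²/r, so μ_s = v²/(g r) = (18.50)²/(10.0 × 107) = 342.2/1070 = 0.3199.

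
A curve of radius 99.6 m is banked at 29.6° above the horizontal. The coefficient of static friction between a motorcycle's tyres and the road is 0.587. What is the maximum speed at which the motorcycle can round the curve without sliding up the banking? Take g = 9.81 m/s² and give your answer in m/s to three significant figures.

41.1 m/s

At the maximum speed, friction acts down the slope at its limiting value f = μN. Radially (horizontal, toward centre): N sinθ + μN cosθ = mv²/r. Vertically: N cosθ − μN sinθ = mg.
Dividing: v² = r g (sinθ + μcosθ)/(cosθ − μsinθ).
sinθ + μcosθ = 0.4939 + 0.587×0.8695 = 1.004; cosθ − μsinθ = 0.8695 − 0.587×0.4939 = 0.5796.
v² = 99.6 × 9.81 × 1.004/0.5796 = 1693 m²/s², so v = 41.15 m/s.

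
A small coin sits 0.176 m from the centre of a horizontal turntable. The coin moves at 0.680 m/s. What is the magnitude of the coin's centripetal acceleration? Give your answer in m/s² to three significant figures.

a_c = v²/r = (0.6800)²/0.176 = 0.4624/0.176 = 2.627 m/s².

2.63 m/s²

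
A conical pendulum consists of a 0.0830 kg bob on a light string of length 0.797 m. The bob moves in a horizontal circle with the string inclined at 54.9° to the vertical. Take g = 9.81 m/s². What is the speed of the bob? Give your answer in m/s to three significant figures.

The radius of the circle is r = L sinθ = 0.797 × sin 54.9° = 0.6521 m.
Horizontally T sinθ = mv²/r and vertically T cosθ = mg, so tanθ = v²/(rg).
v = √(r g tanθ) = √(0.6521 × 9.81 × 1.423) = √9.102 = 3.017 m/s.

3.02 m/s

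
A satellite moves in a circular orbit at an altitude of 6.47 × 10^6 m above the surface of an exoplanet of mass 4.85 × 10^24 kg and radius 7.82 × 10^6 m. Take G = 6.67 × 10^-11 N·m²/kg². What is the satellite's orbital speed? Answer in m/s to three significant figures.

4760 m/s

Orbital radius r = R + h = 7.82 × 10^6 + 6.47 × 10^6 = 1.429 × 10^7 m.
Gravity supplies the centripetal force: G M m / r² = m v² / r, so v = √(GM/r).
v = √(6.67 × 10^-11 × 4.85 × 10^24 / 1.429 × 10^7) = √(2.264 × 10^7) = 4758 m/s.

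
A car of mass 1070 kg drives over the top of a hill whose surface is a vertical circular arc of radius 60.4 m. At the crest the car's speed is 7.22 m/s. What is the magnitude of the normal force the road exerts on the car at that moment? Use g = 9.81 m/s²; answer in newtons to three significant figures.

9570 N

At the crest the centripetal acceleration points downward (toward the centre of the arc), so mg − N = mv²/r.
N = m(g − v²/r) = 1070 × (9.81 − (7.22)²/60.4) = 1070 × (9.81 − 0.8631) = 1070 × 8.947 = 9573 N.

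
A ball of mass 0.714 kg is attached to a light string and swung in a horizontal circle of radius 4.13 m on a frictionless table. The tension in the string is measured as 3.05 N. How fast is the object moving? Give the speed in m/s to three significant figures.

4.20 m/s

T = m v²/r ⇒ v = √(T r / m) = √(3.05 × 4.13 / 0.714) = √17.64 = 4.200 m/s.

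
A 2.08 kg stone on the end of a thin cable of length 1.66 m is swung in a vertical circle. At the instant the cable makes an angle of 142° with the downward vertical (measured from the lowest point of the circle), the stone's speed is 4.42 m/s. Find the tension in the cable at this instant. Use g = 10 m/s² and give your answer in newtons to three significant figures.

8.09 N

Take the radial direction toward the centre of the circle as positive. The component of the weight along the string toward the centre is −mg cos φ (φ measured from the bottom), so Newton's second law along the string gives T − mg cos φ = m v²/r.
cos 142° = -0.7880, so T = m(v²/r + g cos φ) = 2.08 × ((4.42)²/1.66 + 10.0 × -0.7880) = 2.08 × (11.77 + (-7.880)) = 2.08 × 3.889 = 8.089 N.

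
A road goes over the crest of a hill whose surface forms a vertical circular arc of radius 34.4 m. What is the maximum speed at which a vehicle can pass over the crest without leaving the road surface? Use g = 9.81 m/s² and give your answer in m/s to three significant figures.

18.4 m/s

At the crest the centre of the circle is below the vehicle, so the net downward (centripetal) force is mg − N = mv²/r.
The vehicle leaves the road when N → 0, giving v_max = √(g r) = √(9.81 × 34.4) = 18.37 m/s.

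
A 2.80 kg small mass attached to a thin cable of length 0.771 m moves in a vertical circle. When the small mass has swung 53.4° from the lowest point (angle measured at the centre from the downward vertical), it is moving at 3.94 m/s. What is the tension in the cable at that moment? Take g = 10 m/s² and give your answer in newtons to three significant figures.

Take the radial direction toward the centre of the circle as positive. The component of the weight along the string toward the centre is −mg cos φ (φ measured from the bottom), so Newton's second law along the string gives T − mg cos φ = m v²/r.
cos 53.4° = 0.5962, so T = m(v²/r + g cos φ) = 2.80 × ((3.94)²/0.771 + 10.0 × 0.5962) = 2.80 × (20.13 + (5.962)) = 2.80 × 26.10 = 73.07 N.

73.1 N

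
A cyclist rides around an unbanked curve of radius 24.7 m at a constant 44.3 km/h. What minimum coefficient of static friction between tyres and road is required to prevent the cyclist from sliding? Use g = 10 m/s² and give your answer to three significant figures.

v = 44.3/3.6 = 12.31 m/s.
Friction provides the centripetal force: μ_s m g = m v²/r, so μ_s = v²/(g r) = (12.31)²/(10.0 × 24.7) = 151.4/247.0 = 0.6131.

0.613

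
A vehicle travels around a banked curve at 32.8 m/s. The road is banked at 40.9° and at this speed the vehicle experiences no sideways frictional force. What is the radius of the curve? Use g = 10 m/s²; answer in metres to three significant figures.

124 m

Frictionless banking: tanθ = v²/(rg), so r = v²/(g tanθ).
r = (32.8)²/(10.0 × tan 40.9°) = 1076/(10.0 × 0.8662) = 1076/8.662 = 124.2 m.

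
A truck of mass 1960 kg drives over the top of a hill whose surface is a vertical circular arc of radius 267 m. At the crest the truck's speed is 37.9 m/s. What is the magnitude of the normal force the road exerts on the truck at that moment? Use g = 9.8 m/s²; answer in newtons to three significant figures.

At the crest the centripetal acceleration points downward (toward the centre of the arc), so mg − N = mv²/r.
N = m(g − v²/r) = 1960 × (9.8 − (37.9)²/267) = 1960 × (9.8 − 5.380) = 1960 × 4.420 = 8664 N.

8660 N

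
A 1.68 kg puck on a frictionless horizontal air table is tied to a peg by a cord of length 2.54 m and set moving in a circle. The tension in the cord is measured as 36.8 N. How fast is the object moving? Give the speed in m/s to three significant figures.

7.46 m/s

T = m v²/r ⇒ v = √(T r / m) = √(36.8 × 2.54 / 1.68) = √55.64 = 7.459 m/s.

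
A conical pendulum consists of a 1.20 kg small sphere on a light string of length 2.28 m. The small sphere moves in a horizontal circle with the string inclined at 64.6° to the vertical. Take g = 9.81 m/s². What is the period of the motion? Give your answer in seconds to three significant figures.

1.98 s

r = L sinθ = 2.060 m. From T sinθ = mω²r and T cosθ = mg: tanθ = ω²r/g, so ω² = g tanθ / r = g/(L cosθ).
ω = √(g/(L cosθ)) = √(9.81/(2.28 × 0.4289)) = √10.03 = 3.167 rad/s.
Period = 2π/ω = 1.984 s.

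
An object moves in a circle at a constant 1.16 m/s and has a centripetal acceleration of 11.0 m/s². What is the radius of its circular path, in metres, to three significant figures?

0.122 m

a_c = v²/r ⇒ r = v²/a_c = (1.16)²/11.0 = 1.346/11.0 = 0.1223 m.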